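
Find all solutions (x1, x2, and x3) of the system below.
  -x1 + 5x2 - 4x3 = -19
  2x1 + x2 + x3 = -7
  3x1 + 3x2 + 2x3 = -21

x1 = 1, x2 = -6, x3 = -3

Row-reduce the augmented matrix:
R1 ← R1 / (-1).
R2 ← R2 − 2·R1.
R3 ← R3 − 3·R1.
R2 ← R2 / (11).
R1 ← R1 + 5·R2.
R3 ← R3 − 18·R2.
R3 ← R3 / (16/11).
R1 ← R1 − 9/11·R3.
R2 ← R2 + 7/11·R3.
Reading off the reduced rows gives x1 = 1, x2 = -6, x3 = -3.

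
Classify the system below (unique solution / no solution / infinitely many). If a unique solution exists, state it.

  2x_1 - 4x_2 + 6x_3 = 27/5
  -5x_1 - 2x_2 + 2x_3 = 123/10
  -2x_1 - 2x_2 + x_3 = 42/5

x_1 = -3/2, x_2 = -3, x_3 = -3/5

Row-reduce the augmented matrix:
R1 ← R1 / (2).
R2 ← R2 + 5·R1.
R3 ← R3 + 2·R1.
R2 ← R2 / (-12).
R1 ← R1 + 2·R2.
R3 ← R3 + 6·R2.
R3 ← R3 / (-3/2).
R1 ← R1 − 1/6·R3.
R2 ← R2 + 17/12·R3.
Reading off the reduced rows gives x_1 = -3/2, x_2 = -3, x_3 = -3/5.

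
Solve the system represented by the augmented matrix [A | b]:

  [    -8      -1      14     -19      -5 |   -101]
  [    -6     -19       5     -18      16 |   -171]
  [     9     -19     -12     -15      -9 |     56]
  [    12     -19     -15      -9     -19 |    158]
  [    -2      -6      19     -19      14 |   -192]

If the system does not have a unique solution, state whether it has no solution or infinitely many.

Row-reduce the augmented matrix:
R1 ← R1 / (-8).
R2 ← R2 + 6·R1.
R3 ← R3 − 9·R1.
R4 ← R4 − 12·R1.
R5 ← R5 + 2·R1.
R2 ← R2 / (-73/4).
R1 ← R1 − 1/8·R2.
R3 ← R3 + 161/8·R2.
R4 ← R4 + 41/2·R2.
R5 ← R5 + 23/4·R2.
R3 ← R3 / (1433/146).
R1 ← R1 + 261/146·R3.
R2 ← R2 − 22/73·R3.
R4 ← R4 − 889/73·R3.
R5 ← R5 − 1258/73·R3.
R4 ← R4 / (9621/1433).
R1 ← R1 + 5048/1433·R4.
R2 ← R2 − 1713/1433·R4.
R3 ← R3 + 4707/1433·R4.
R5 ← R5 − 62388/1433·R4.
R5 ← R5 / (102353/1069).
R1 ← R1 + 74228/9621·R5.
R2 ← R2 − 2122/3207·R5.
R3 ← R3 + 5804/1069·R5.
R4 ← R4 + 5039/9621·R5.
Reading off the reduced rows gives x_1 = 3, x_2 = -2, x_3 = -1, x_4 = 5, x_5 = -6.

x_1 = 3, x_2 = -2, x_3 = -1, x_4 = 5, x_5 = -6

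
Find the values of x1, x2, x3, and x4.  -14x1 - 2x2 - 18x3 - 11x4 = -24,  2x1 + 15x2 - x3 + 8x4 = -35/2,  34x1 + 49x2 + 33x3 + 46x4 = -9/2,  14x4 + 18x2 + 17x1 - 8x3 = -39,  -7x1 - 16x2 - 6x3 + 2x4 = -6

Row-reduce the augmented matrix:
R1 ← R1 / (-14).
R2 ← R2 − 2·R1.
R3 ← R3 − 34·R1.
R4 ← R4 − 17·R1.
R5 ← R5 + 7·R1.
R2 ← R2 / (103/7).
R1 ← R1 − 1/7·R2.
R3 ← R3 − 309/7·R2.
R4 ← R4 − 109/7·R2.
R5 ← R5 + 15·R2.
Swap R3 and R4.
R3 ← R3 / (-2686/103).
R1 ← R1 − 136/103·R3.
R2 ← R2 + 25/103·R3.
R5 ← R5 + 66/103·R3.
Swap R4 and R5.
R4 ← R4 / (19077/1343).
R1 ← R1 − 65/158·R4.
R2 ← R2 − 2655/5372·R4.
R3 ← R3 − 1269/5372·R4.
R5 reduces to 0 = 0, so the extra equation is consistent.
Reading off the reduced rows gives x1 = 0, x2 = -1/2, x3 = 2, x4 = -1.

x1 = 0, x2 = -1/2, x3 = 2, x4 = -1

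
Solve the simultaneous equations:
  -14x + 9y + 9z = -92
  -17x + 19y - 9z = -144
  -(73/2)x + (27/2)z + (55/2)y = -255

Row-reduce:
R1 ← R1 / (-14).
R2 ← R2 + 17·R1.
R3 ← R3 + 73/2·R1.
R2 ← R2 / (113/14).
R1 ← R1 + 9/14·R2.
R3 ← R3 − 113/28·R2.
Row 3 reduces to 0 = 1, a contradiction. The system is inconsistent.

no solution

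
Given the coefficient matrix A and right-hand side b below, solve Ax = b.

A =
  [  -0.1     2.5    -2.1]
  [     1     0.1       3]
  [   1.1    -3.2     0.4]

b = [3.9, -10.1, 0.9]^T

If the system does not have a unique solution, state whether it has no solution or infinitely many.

x_1 = -1, x_2 = -1, x_3 = -3

Row-reduce the augmented matrix:
R1 ← R1 / (-1/10).
R2 ← R2 − 1·R1.
R3 ← R3 − 11/10·R1.
R2 ← R2 / (251/10).
R1 ← R1 + 25·R2.
R3 ← R3 − 243/10·R2.
R3 ← R3 / (-13237/2510).
R1 ← R1 − 771/251·R3.
R2 ← R2 + 180/251·R3.
Reading off the reduced rows gives x_1 = -1, x_2 = -1, x_3 = -3.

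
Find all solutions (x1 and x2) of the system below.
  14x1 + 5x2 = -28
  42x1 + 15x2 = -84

Row-reduce:
R1 ← R1 / (14).
R2 ← R2 − 42·R1.
Rank is 1 with 2 unknowns, leaving x2 free.

infinitely many solutions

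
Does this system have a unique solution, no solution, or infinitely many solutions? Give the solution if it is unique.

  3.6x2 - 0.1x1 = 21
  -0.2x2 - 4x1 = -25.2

Row-reduce the augmented matrix:
R1 ← R1 / (-1/10).
R2 ← R2 + 4·R1.
R2 ← R2 / (-721/5).
R1 ← R1 + 36·R2.
Reading off the reduced rows gives x1 = 6, x2 = 6.

x1 = 6, x2 = 6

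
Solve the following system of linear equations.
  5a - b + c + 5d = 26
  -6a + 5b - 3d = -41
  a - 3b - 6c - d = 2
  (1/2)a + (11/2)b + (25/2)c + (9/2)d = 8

no solution

Row-reduce:
R1 ← R1 / (5).
R2 ← R2 + 6·R1.
R3 ← R3 − 1·R1.
R4 ← R4 − 1/2·R1.
R2 ← R2 / (19/5).
R1 ← R1 + 1/5·R2.
R3 ← R3 + 14/5·R2.
R4 ← R4 − 28/5·R2.
R3 ← R3 / (-101/19).
R1 ← R1 − 5/19·R3.
R2 ← R2 − 6/19·R3.
R4 ← R4 − 202/19·R3.
Row 4 reduces to 0 = -1, a contradiction. The system is inconsistent.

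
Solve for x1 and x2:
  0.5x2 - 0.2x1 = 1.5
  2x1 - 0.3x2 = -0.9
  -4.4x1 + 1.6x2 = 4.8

x1 = 0, x2 = 3

Row-reduce the augmented matrix:
R1 ← R1 / (-1/5).
R2 ← R2 − 2·R1.
R3 ← R3 + 22/5·R1.
R2 ← R2 / (47/10).
R1 ← R1 + 5/2·R2.
R3 ← R3 + 47/5·R2.
R3 reduces to 0 = 0, so the extra equation is consistent.
Reading off the reduced rows gives x1 = 0, x2 = 3.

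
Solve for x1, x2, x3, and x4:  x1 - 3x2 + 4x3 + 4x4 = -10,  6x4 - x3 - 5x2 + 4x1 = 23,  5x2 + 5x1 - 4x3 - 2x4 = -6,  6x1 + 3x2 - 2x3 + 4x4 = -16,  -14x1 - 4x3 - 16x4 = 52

Row-reduce the augmented matrix:
R2 ← R2 − 4·R1.
R3 ← R3 − 5·R1.
R4 ← R4 − 6·R1.
R5 ← R5 + 14·R1.
R2 ← R2 / (7).
R1 ← R1 + 3·R2.
R3 ← R3 − 20·R2.
R4 ← R4 − 21·R2.
R5 ← R5 + 42·R2.
R3 ← R3 / (172/7).
R1 ← R1 + 23/7·R3.
R2 ← R2 + 17/7·R3.
R4 ← R4 − 25·R3.
R5 ← R5 + 50·R3.
R4 ← R4 / (285/86).
R1 ← R1 − 51/86·R4.
R2 ← R2 + 67/86·R4.
R3 ← R3 − 23/86·R4.
R5 ← R5 + 285/43·R4.
R5 reduces to 0 = 0, so the extra equation is consistent.
Reading off the reduced rows gives x1 = 0, x2 = -6, x3 = -5, x4 = -2.

x1 = 0, x2 = -6, x3 = -5, x4 = -2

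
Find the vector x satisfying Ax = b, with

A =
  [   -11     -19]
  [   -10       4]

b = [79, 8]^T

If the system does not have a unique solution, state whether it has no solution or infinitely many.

x_1 = -2, x_2 = -3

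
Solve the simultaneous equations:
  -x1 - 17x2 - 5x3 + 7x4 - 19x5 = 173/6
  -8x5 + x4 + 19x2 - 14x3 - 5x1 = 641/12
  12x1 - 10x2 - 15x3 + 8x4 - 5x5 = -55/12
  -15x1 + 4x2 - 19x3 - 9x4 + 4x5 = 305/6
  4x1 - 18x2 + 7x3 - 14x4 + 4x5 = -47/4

x1 = -5/4, x2 = 2/3, x3 = -5/4, x4 = -5/3, x5 = -7/3

Row-reduce the augmented matrix:
R1 ← R1 / (-1).
R2 ← R2 + 5·R1.
R3 ← R3 − 12·R1.
R4 ← R4 + 15·R1.
R5 ← R5 − 4·R1.
R2 ← R2 / (104).
R1 ← R1 − 17·R2.
R3 ← R3 + 214·R2.
R4 ← R4 − 259·R2.
R5 ← R5 + 86·R2.
R3 ← R3 / (-2723/52).
R1 ← R1 − 333/104·R3.
R2 ← R2 − 11/104·R3.
R4 ← R4 − 2975/104·R3.
R5 ← R5 + 203/52·R3.
R4 ← R4 / (-6725/389).
R1 ← R1 + 258/2723·R4.
R2 ← R2 + 769/2723·R4.
R3 ← R3 + 1146/2723·R4.
R5 ← R5 + 6130/389·R4.
R5 ← R5 / (-47197/1345).
R1 ← R1 − 58529/47075·R5.
R2 ← R2 − 1297/47075·R5.
R3 ← R3 + 577/47075·R5.
R4 ← R4 + 16668/6725·R5.
Reading off the reduced rows gives x1 = -5/4, x2 = 2/3, x3 = -5/4, x4 = -5/3, x5 = -7/3.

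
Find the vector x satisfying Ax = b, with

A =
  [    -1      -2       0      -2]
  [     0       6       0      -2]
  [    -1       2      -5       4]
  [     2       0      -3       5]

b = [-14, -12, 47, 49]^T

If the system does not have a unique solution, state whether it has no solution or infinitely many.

x_1 = 2, x_2 = 0, x_3 = -5, x_4 = 6

Row-reduce the augmented matrix:
R1 ← R1 / (-1).
R3 ← R3 + 1·R1.
R4 ← R4 − 2·R1.
R2 ← R2 / (6).
R1 ← R1 − 2·R2.
R3 ← R3 − 4·R2.
R4 ← R4 + 4·R2.
R3 ← R3 / (-5).
R4 ← R4 + 3·R3.
R4 ← R4 / (-71/15).
R1 ← R1 − 8/3·R4.
R2 ← R2 + 1/3·R4.
R3 ← R3 + 22/15·R4.
Reading off the reduced rows gives x_1 = 2, x_2 = 0, x_3 = -5, x_4 = 6.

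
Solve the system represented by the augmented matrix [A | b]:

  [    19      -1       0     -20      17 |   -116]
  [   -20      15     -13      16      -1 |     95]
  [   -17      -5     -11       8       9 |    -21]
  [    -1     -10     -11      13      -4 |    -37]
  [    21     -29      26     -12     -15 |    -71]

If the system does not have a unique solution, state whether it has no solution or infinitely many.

no solution

Row-reduce:
R1 ← R1 / (19).
R2 ← R2 + 20·R1.
R3 ← R3 + 17·R1.
R4 ← R4 + 1·R1.
R5 ← R5 − 21·R1.
R2 ← R2 / (265/19).
R1 ← R1 + 1/19·R2.
R3 ← R3 + 112/19·R2.
R4 ← R4 + 191/19·R2.
R5 ← R5 + 530/19·R2.
R3 ← R3 / (-4371/265).
R1 ← R1 + 13/265·R3.
R2 ← R2 + 247/265·R3.
R4 ← R4 + 5398/265·R3.
R4 ← R4 / (101243/4371).
R1 ← R1 + 4528/4371·R4.
R2 ← R2 − 1388/4371·R4.
R3 ← R3 − 3188/4371·R4.
Row 5 reduces to 0 = 3, a contradiction. The system is inconsistent.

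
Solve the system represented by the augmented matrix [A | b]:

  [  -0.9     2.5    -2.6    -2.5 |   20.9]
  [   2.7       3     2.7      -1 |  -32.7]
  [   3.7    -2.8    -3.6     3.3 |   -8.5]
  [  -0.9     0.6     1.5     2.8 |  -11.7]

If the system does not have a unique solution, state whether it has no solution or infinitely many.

x_1 = -6, x_2 = -2, x_3 = -5, x_4 = -3

Row-reduce the augmented matrix:
R1 ← R1 / (-9/10).
R2 ← R2 − 27/10·R1.
R3 ← R3 − 37/10·R1.
R4 ← R4 + 9/10·R1.
R2 ← R2 / (21/2).
R1 ← R1 + 25/9·R2.
R3 ← R3 − 673/90·R2.
R4 ← R4 + 19/10·R2.
R3 ← R3 / (-33569/3150).
R1 ← R1 − 97/63·R3.
R2 ← R2 + 17/35·R3.
R4 ← R4 − 556/175·R3.
R4 ← R4 / (585163/167845).
R1 ← R1 − 39835/100707·R4.
R2 ← R2 + 77282/100707·R4.
R3 ← R3 − 8735/100707·R4.
Reading off the reduced rows gives x_1 = -6, x_2 = -2, x_3 = -5, x_4 = -3.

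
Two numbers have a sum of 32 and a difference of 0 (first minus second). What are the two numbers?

first number: 16, second number: 16

Let x = first number, y = second number.
  x + y = 32
  x - y = 0
From equation 1: x = 32 − y.
Substitute into equation 2 and solve: y = 16.
Then x = 16.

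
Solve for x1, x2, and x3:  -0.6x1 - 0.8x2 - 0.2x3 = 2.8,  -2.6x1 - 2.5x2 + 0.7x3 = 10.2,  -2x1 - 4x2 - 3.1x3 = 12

x1 = -2, x2 = -2, x3 = 0

Row-reduce the augmented matrix:
R1 ← R1 / (-3/5).
R2 ← R2 + 13/5·R1.
R3 ← R3 + 2·R1.
R2 ← R2 / (29/30).
R1 ← R1 − 4/3·R2.
R3 ← R3 + 4/3·R2.
R3 ← R3 / (-79/290).
R1 ← R1 + 53/29·R3.
R2 ← R2 − 47/29·R3.
Reading off the reduced rows gives x1 = -2, x2 = -2, x3 = 0.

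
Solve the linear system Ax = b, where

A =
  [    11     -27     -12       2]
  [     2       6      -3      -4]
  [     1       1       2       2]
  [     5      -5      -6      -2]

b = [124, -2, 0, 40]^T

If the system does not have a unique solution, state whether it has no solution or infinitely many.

infinitely many solutions

Row-reduce:
R1 ← R1 / (11).
R2 ← R2 − 2·R1.
R3 ← R3 − 1·R1.
R4 ← R4 − 5·R1.
R2 ← R2 / (120/11).
R1 ← R1 + 27/11·R2.
R3 ← R3 − 38/11·R2.
R4 ← R4 − 80/11·R2.
R3 ← R3 / (67/20).
R1 ← R1 + 51/40·R3.
R2 ← R2 + 3/40·R3.
Rank is 3 with 4 unknowns, leaving x_4 free.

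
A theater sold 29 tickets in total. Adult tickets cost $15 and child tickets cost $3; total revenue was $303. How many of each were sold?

Let a = adult tickets, c = child tickets.
  a + c = 29
  3c + 15a = 303
Row-reduce the augmented matrix:
R2 ← R2 − 15·R1.
R2 ← R2 / (-12).
R1 ← R1 − 1·R2.
Reading off the reduced rows gives a = 18, c = 11.

adult tickets: 18, child tickets: 11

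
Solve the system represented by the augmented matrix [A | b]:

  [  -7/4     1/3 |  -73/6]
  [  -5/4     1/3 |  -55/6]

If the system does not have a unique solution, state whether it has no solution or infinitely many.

Row-reduce the augmented matrix:
R1 ← R1 / (-7/4).
R2 ← R2 + 5/4·R1.
R2 ← R2 / (2/21).
R1 ← R1 + 4/21·R2.
Reading off the reduced rows gives x_1 = 6, x_2 = -5.

x_1 = 6, x_2 = -5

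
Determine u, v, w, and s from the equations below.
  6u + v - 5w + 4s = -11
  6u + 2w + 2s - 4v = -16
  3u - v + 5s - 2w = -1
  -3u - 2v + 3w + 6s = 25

Row-reduce the augmented matrix:
R1 ← R1 / (6).
R2 ← R2 − 6·R1.
R3 ← R3 − 3·R1.
R4 ← R4 + 3·R1.
R2 ← R2 / (-5).
R1 ← R1 − 1/6·R2.
R3 ← R3 + 3/2·R2.
R4 ← R4 + 3/2·R2.
R3 ← R3 / (-8/5).
R1 ← R1 + 3/5·R3.
R2 ← R2 + 7/5·R3.
R4 ← R4 + 8/5·R3.
R4 ← R4 / (5).
R1 ← R1 + 3/4·R4.
R2 ← R2 + 11/4·R4.
R3 ← R3 + 9/4·R4.
Reading off the reduced rows gives u = -2, v = 4, w = 3, s = 3.

u = -2, v = 4, w = 3, s = 3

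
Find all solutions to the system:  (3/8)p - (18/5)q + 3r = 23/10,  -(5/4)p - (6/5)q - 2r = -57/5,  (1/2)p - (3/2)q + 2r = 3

no solution

Row-reduce:
R1 ← R1 / (3/8).
R2 ← R2 + 5/4·R1.
R3 ← R3 − 1/2·R1.
R2 ← R2 / (-66/5).
R1 ← R1 + 48/5·R2.
R3 ← R3 − 33/10·R2.
Row 3 reduces to 0 = -1, a contradiction. The system is inconsistent.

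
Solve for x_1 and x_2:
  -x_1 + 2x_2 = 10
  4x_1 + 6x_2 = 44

x_1 = 2, x_2 = 6

From equation 1: x_1 = -10 + 2·x_2.
Substitute into equation 2 and solve: x_2 = 6.
Then x_1 = 2.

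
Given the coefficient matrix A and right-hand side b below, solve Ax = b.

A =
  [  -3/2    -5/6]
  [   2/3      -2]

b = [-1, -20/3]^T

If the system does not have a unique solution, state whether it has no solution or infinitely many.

Row-reduce the augmented matrix:
R1 ← R1 / (-3/2).
R2 ← R2 − 2/3·R1.
R2 ← R2 / (-64/27).
R1 ← R1 − 5/9·R2.
Reading off the reduced rows gives x_1 = -1, x_2 = 3.

x_1 = -1, x_2 = 3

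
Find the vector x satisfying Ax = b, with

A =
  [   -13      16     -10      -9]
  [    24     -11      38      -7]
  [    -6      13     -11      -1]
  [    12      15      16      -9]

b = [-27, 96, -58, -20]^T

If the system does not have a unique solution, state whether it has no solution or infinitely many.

infinitely many solutions

Row-reduce:
R1 ← R1 / (-13).
R2 ← R2 − 24·R1.
R3 ← R3 + 6·R1.
R4 ← R4 − 12·R1.
R2 ← R2 / (241/13).
R1 ← R1 + 16/13·R2.
R3 ← R3 − 73/13·R2.
R4 ← R4 − 387/13·R2.
R3 ← R3 / (-2965/241).
R1 ← R1 − 498/241·R3.
R2 ← R2 − 254/241·R3.
R4 ← R4 + 5930/241·R3.
Rank is 3 with 4 unknowns, leaving x_4 free.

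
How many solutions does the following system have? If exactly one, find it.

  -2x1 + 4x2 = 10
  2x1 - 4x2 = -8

Row-reduce:
R1 ← R1 / (-2).
R2 ← R2 − 2·R1.
Row 2 reduces to 0 = 2, a contradiction. The system is inconsistent.

no solution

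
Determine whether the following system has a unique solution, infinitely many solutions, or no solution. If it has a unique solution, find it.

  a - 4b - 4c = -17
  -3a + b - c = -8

infinitely many solutions

Row-reduce:
R2 ← R2 + 3·R1.
R2 ← R2 / (-11).
R1 ← R1 + 4·R2.
Rank is 2 with 3 unknowns, leaving c free.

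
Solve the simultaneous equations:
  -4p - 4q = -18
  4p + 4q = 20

no solution

Row-reduce:
R1 ← R1 / (-4).
R2 ← R2 − 4·R1.
Row 2 reduces to 0 = 2, a contradiction. The system is inconsistent.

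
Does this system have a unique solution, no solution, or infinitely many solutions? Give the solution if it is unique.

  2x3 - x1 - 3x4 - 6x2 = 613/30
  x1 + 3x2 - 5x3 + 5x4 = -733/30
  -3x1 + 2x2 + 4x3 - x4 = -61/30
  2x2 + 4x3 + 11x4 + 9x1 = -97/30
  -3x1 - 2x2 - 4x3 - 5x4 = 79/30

x1 = 12/5, x2 = -2, x3 = 5/3, x4 = -5/2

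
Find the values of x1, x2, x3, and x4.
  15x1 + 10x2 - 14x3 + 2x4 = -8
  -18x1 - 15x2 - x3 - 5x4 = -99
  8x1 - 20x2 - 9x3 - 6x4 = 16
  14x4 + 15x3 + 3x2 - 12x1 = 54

Row-reduce the augmented matrix:
R1 ← R1 / (15).
R2 ← R2 + 18·R1.
R3 ← R3 − 8·R1.
R4 ← R4 + 12·R1.
R2 ← R2 / (-3).
R1 ← R1 − 2/3·R2.
R3 ← R3 + 76/3·R2.
R4 ← R4 − 11·R2.
R3 ← R3 / (1339/9).
R1 ← R1 + 44/9·R3.
R2 ← R2 − 89/15·R3.
R4 ← R4 + 922/15·R3.
R4 ← R4 / (81799/6695).
R1 ← R1 − 60/1339·R4.
R2 ← R2 − 1827/6695·R4.
R3 ← R3 − 134/1339·R4.
Reading off the reduced rows gives x1 = 6, x2 = -2, x3 = 6, x4 = 3.

x1 = 6, x2 = -2, x3 = 6, x4 = 3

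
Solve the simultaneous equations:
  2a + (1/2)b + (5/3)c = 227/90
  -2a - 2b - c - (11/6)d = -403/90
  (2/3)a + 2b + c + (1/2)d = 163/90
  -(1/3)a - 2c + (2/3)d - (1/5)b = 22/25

Row-reduce the augmented matrix:
R1 ← R1 / (2).
R2 ← R2 + 2·R1.
R3 ← R3 − 2/3·R1.
R4 ← R4 + 1/3·R1.
R2 ← R2 / (-3/2).
R1 ← R1 − 1/4·R2.
R3 ← R3 − 11/6·R2.
R4 ← R4 + 7/60·R2.
R3 ← R3 / (34/27).
R1 ← R1 − 17/18·R3.
R2 ← R2 + 4/9·R3.
R4 ← R4 + 479/270·R3.
R4 ← R4 / (-419/255).
R1 ← R1 − 1·R4.
R2 ← R2 − 31/51·R4.
R3 ← R3 + 47/34·R4.
Reading off the reduced rows gives a = 5/3, b = 3/5, c = -2/3, d = 1/3.

a = 5/3, b = 3/5, c = -2/3, d = 1/3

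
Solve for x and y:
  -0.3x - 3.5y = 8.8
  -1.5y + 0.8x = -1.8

Row-reduce the augmented matrix:
R1 ← R1 / (-3/10).
R2 ← R2 − 4/5·R1.
R2 ← R2 / (-65/6).
R1 ← R1 − 35/3·R2.
Reading off the reduced rows gives x = -6, y = -2.

x = -6, y = -2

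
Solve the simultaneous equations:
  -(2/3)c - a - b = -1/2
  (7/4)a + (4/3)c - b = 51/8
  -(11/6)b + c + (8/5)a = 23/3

Row-reduce the augmented matrix:
R1 ← R1 / (-1).
R2 ← R2 − 7/4·R1.
R3 ← R3 − 8/5·R1.
R2 ← R2 / (-11/4).
R1 ← R1 − 1·R2.
R3 ← R3 + 103/30·R2.
R3 ← R3 / (-136/495).
R1 ← R1 − 8/11·R3.
R2 ← R2 + 2/33·R3.
Reading off the reduced rows gives a = 5/2, b = -2, c = 0.

a = 5/2, b = -2, c = 0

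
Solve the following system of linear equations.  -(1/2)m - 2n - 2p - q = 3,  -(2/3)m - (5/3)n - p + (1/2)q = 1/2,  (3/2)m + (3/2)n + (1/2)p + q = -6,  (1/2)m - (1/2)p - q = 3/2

Row-reduce the augmented matrix:
R1 ← R1 / (-1/2).
R2 ← R2 + 2/3·R1.
R3 ← R3 − 3/2·R1.
R4 ← R4 − 1/2·R1.
R1 ← R1 − 4·R2.
R3 ← R3 + 9/2·R2.
R4 ← R4 + 2·R2.
R3 ← R3 / (2).
R1 ← R1 + 8/3·R3.
R2 ← R2 − 5/3·R3.
R4 ← R4 − 5/6·R3.
R4 ← R4 / (-15/16).
R1 ← R1 − 3·R4.
R2 ← R2 + 27/8·R4.
R3 ← R3 − 25/8·R4.
Reading off the reduced rows gives m = 0, n = -3, p = 3, q = -3.

m = 0, n = -3, p = 3, q = -3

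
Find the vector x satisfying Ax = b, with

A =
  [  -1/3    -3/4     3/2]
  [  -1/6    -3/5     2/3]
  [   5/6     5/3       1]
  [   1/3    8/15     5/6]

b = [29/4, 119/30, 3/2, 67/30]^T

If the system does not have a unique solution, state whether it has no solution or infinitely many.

Row-reduce:
R1 ← R1 / (-1/3).
R2 ← R2 + 1/6·R1.
R3 ← R3 − 5/6·R1.
R4 ← R4 − 1/3·R1.
R2 ← R2 / (-9/40).
R1 ← R1 − 9/4·R2.
R3 ← R3 + 5/24·R2.
R4 ← R4 + 13/60·R2.
R3 ← R3 / (391/81).
R1 ← R1 + 16/3·R3.
R2 ← R2 − 10/27·R3.
R4 ← R4 − 391/162·R3.
Row 4 reduces to 0 = -1/2, a contradiction. The system is inconsistent.

no solution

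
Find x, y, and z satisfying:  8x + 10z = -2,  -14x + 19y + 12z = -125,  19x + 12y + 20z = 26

Row-reduce the augmented matrix:
R1 ← R1 / (8).
R2 ← R2 + 14·R1.
R3 ← R3 − 19·R1.
R2 ← R2 / (19).
R3 ← R3 − 12·R2.
R3 ← R3 / (-1701/76).
R1 ← R1 − 5/4·R3.
R2 ← R2 − 59/38·R3.
Reading off the reduced rows gives x = 6, y = 1, z = -5.

x = 6, y = 1, z = -5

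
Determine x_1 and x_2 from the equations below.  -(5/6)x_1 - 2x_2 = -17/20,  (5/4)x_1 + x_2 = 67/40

x_1 = 3/2, x_2 = -1/5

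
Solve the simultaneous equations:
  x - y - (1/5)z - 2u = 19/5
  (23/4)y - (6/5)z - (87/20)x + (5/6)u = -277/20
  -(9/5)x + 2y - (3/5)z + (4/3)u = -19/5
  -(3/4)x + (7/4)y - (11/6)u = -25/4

infinitely many solutions

Row-reduce:
R2 ← R2 + 87/20·R1.
R3 ← R3 + 9/5·R1.
R4 ← R4 + 3/4·R1.
R2 ← R2 / (7/5).
R1 ← R1 + 1·R2.
R3 ← R3 − 1/5·R2.
R4 ← R4 − 1·R2.
R3 ← R3 / (-93/140).
R1 ← R1 + 47/28·R3.
R2 ← R2 + 207/140·R3.
R4 ← R4 − 93/70·R3.
Rank is 3 with 4 unknowns, leaving u free.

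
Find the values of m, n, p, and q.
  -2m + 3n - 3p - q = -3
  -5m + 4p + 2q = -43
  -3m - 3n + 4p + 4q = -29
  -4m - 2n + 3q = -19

m = 5, n = -2, p = -4, q = -1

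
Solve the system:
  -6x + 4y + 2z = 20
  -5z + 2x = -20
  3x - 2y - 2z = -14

x = 0, y = 3, z = 4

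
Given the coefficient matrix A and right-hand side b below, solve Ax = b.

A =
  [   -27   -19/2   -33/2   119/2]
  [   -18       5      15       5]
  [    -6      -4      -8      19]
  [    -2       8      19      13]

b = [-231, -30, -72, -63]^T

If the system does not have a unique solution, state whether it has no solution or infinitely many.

infinitely many solutions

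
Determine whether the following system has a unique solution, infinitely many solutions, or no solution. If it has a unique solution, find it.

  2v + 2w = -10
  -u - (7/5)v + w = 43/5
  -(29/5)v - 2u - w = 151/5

no solution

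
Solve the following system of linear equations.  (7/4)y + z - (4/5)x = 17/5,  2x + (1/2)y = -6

Row-reduce:
R1 ← R1 / (-4/5).
R2 ← R2 − 2·R1.
R2 ← R2 / (39/8).
R1 ← R1 + 35/16·R2.
Rank is 2 with 3 unknowns, leaving z free.

infinitely many solutions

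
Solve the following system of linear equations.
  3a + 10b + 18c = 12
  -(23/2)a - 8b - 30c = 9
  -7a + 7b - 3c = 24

no solution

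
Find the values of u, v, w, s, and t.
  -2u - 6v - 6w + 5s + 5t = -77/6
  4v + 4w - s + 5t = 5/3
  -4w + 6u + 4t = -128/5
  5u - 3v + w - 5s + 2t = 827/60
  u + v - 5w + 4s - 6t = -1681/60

Row-reduce the augmented matrix:
R1 ← R1 / (-2).
R3 ← R3 − 6·R1.
R4 ← R4 − 5·R1.
R5 ← R5 − 1·R1.
R2 ← R2 / (4).
R1 ← R1 − 3·R2.
R3 ← R3 + 18·R2.
R4 ← R4 + 18·R2.
R5 ← R5 + 2·R2.
R3 ← R3 / (-4).
R2 ← R2 − 1·R3.
R4 ← R4 − 4·R3.
R5 ← R5 + 6·R3.
R4 ← R4 / (27/2).
R1 ← R1 + 7/4·R4.
R2 ← R2 − 19/8·R4.
R3 ← R3 + 21/8·R4.
R5 ← R5 + 39/4·R4.
R5 ← R5 / (-59/9).
R1 ← R1 − 106/27·R5.
R2 ← R2 + 59/27·R5.
R3 ← R3 − 44/9·R5.
R4 ← R4 − 157/27·R5.
Reading off the reduced rows gives u = -2, v = -11/4, w = 3, s = -8/3, t = -2/5.

u = -2, v = -11/4, w = 3, s = -8/3, t = -2/5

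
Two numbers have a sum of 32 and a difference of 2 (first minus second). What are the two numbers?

Let x = first number, y = second number.
  x + y = 32
  x - y = 2
Row-reduce the augmented matrix:
R2 ← R2 − 1·R1.
R2 ← R2 / (-2).
R1 ← R1 − 1·R2.
Reading off the reduced rows gives x = 17, y = 15.

first number: 17, second number: 15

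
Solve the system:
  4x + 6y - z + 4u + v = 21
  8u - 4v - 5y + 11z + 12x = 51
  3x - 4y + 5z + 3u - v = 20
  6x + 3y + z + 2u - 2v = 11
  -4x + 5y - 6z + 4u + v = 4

Row-reduce:
R1 ← R1 / (4).
R2 ← R2 − 12·R1.
R3 ← R3 − 3·R1.
R4 ← R4 − 6·R1.
R5 ← R5 + 4·R1.
R2 ← R2 / (-23).
R1 ← R1 − 3/2·R2.
R3 ← R3 + 17/2·R2.
R4 ← R4 + 6·R2.
R5 ← R5 − 11·R2.
R3 ← R3 / (53/92).
R1 ← R1 − 61/92·R3.
R2 ← R2 + 14/23·R3.
R4 ← R4 + 53/46·R3.
R5 ← R5 + 7/23·R3.
Swap R4 and R5.
R4 ← R4 / (364/53).
R1 ← R1 + 51/53·R4.
R2 ← R2 − 92/53·R4.
R3 ← R3 − 136/53·R4.
Rank is 4 with 5 unknowns, leaving v free.

infinitely many solutions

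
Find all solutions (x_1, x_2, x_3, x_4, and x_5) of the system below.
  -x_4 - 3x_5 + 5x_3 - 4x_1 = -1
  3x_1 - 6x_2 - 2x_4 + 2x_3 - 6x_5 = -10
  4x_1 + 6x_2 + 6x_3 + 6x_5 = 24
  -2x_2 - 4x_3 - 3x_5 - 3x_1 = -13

Row-reduce:
R1 ← R1 / (-4).
R2 ← R2 − 3·R1.
R3 ← R3 − 4·R1.
R4 ← R4 + 3·R1.
R2 ← R2 / (-6).
R3 ← R3 − 6·R2.
R4 ← R4 + 2·R2.
R3 ← R3 / (67/4).
R1 ← R1 + 5/4·R3.
R2 ← R2 + 23/24·R3.
R4 ← R4 + 29/3·R3.
R4 ← R4 / (-100/201).
R1 ← R1 + 2/67·R4.
R2 ← R2 − 49/201·R4.
R3 ← R3 + 15/67·R4.
Rank is 4 with 5 unknowns, leaving x_5 free.

infinitely many solutions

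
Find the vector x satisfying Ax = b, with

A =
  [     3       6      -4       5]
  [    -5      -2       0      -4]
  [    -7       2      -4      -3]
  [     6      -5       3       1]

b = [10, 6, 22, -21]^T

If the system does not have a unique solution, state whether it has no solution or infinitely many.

infinitely many solutions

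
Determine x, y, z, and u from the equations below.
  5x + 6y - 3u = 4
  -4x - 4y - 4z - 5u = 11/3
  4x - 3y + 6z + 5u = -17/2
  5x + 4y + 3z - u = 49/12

x = -2, y = 4/3, z = 9/4, u = -2

Row-reduce the augmented matrix:
R1 ← R1 / (5).
R2 ← R2 + 4·R1.
R3 ← R3 − 4·R1.
R4 ← R4 − 5·R1.
R2 ← R2 / (4/5).
R1 ← R1 − 6/5·R2.
R3 ← R3 + 39/5·R2.
R4 ← R4 + 2·R2.
R3 ← R3 / (-33).
R1 ← R1 − 6·R3.
R2 ← R2 + 5·R3.
R4 ← R4 + 7·R3.
R4 ← R4 / (-365/132).
R1 ← R1 + 14/11·R4.
R2 ← R2 − 37/66·R4.
R3 ← R3 − 259/132·R4.
Reading off the reduced rows gives x = -2, y = 4/3, z = 9/4, u = -2.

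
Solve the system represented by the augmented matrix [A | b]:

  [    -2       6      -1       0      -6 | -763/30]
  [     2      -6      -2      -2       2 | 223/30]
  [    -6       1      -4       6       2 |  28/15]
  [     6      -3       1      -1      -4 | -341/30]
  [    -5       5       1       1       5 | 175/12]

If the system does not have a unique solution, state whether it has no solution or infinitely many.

x_1 = -6/5, x_2 = -3/2, x_3 = 7/3, x_4 = 0, x_5 = 11/4

Row-reduce the augmented matrix:
R1 ← R1 / (-2).
R2 ← R2 − 2·R1.
R3 ← R3 + 6·R1.
R4 ← R4 − 6·R1.
R5 ← R5 + 5·R1.
Swap R2 and R3.
R2 ← R2 / (-17).
R1 ← R1 + 3·R2.
R4 ← R4 − 15·R2.
R5 ← R5 + 10·R2.
R3 ← R3 / (-3).
R1 ← R1 − 23/34·R3.
R2 ← R2 − 1/17·R3.
R4 ← R4 + 49/17·R3.
R5 ← R5 − 139/34·R3.
R4 ← R4 / (317/51).
R1 ← R1 + 77/51·R4.
R2 ← R2 + 20/51·R4.
R3 ← R3 − 2/3·R4.
R5 ← R5 + 268/51·R4.
R5 ← R5 / (746/317).
R1 ← R1 + 493/317·R5.
R2 ← R2 + 408/317·R5.
R3 ← R3 − 440/317·R5.
R4 ← R4 + 26/317·R5.
Reading off the reduced rows gives x_1 = -6/5, x_2 = -3/2, x_3 = 7/3, x_4 = 0, x_5 = 11/4.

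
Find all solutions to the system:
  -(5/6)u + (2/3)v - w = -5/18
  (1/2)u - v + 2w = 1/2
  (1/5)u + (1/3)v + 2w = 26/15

u = 1/3, v = 1, w = 2/3

Row-reduce the augmented matrix:
R1 ← R1 / (-5/6).
R2 ← R2 − 1/2·R1.
R3 ← R3 − 1/5·R1.
R2 ← R2 / (-3/5).
R1 ← R1 + 4/5·R2.
R3 ← R3 − 37/75·R2.
R3 ← R3 / (131/45).
R1 ← R1 + 2/3·R3.
R2 ← R2 + 7/3·R3.
Reading off the reduced rows gives u = 1/3, v = 1, w = 2/3.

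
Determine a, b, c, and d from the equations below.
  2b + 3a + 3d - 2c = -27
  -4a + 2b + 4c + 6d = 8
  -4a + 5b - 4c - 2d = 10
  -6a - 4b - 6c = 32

Row-reduce the augmented matrix:
R1 ← R1 / (3).
R2 ← R2 + 4·R1.
R3 ← R3 + 4·R1.
R4 ← R4 + 6·R1.
R2 ← R2 / (14/3).
R1 ← R1 − 2/3·R2.
R3 ← R3 − 23/3·R2.
R3 ← R3 / (-62/7).
R1 ← R1 + 6/7·R3.
R2 ← R2 − 2/7·R3.
R4 ← R4 + 10·R3.
R4 ← R4 / (691/31).
R1 ← R1 − 30/31·R4.
R2 ← R2 − 52/31·R4.
R3 ← R3 − 101/62·R4.
Reading off the reduced rows gives a = -5, b = -2, c = 1, d = -2.

a = -5, b = -2, c = 1, d = -2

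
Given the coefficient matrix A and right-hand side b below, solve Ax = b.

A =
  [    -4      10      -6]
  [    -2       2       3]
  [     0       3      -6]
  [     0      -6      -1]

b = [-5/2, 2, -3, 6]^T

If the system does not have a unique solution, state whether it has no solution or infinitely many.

Row-reduce:
R1 ← R1 / (-4).
R2 ← R2 + 2·R1.
R2 ← R2 / (-3).
R1 ← R1 + 5/2·R2.
R3 ← R3 − 3·R2.
R4 ← R4 + 6·R2.
Swap R3 and R4.
R3 ← R3 / (-13).
R1 ← R1 + 7/2·R3.
R2 ← R2 + 2·R3.
Row 4 reduces to 0 = 1/4, a contradiction. The system is inconsistent.

no solution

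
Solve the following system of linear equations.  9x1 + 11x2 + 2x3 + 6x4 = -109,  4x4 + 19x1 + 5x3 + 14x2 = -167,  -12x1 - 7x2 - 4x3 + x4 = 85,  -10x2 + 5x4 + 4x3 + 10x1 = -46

x1 = -6, x2 = -3, x3 = 1, x4 = -4

Row-reduce the augmented matrix:
R1 ← R1 / (9).
R2 ← R2 − 19·R1.
R3 ← R3 + 12·R1.
R4 ← R4 − 10·R1.
R2 ← R2 / (-83/9).
R1 ← R1 − 11/9·R2.
R3 ← R3 − 23/3·R2.
R4 ← R4 + 200/9·R2.
R3 ← R3 / (-57/83).
R1 ← R1 − 27/83·R3.
R2 ← R2 + 7/83·R3.
R4 ← R4 + 8/83·R3.
R4 ← R4 / (1081/57).
R1 ← R1 − 7/19·R4.
R2 ← R2 − 41/57·R4.
R3 ← R3 + 149/57·R4.
Reading off the reduced rows gives x1 = -6, x2 = -3, x3 = 1, x4 = -4.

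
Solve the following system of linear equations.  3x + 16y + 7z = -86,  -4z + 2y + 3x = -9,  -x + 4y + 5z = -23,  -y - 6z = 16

no solution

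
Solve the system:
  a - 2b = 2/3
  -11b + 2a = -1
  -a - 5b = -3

a = 4/3, b = 1/3

Row-reduce the augmented matrix:
R2 ← R2 − 2·R1.
R3 ← R3 + 1·R1.
R2 ← R2 / (-7).
R1 ← R1 + 2·R2.
R3 ← R3 + 7·R2.
R3 reduces to 0 = 0, so the extra equation is consistent.
Reading off the reduced rows gives a = 4/3, b = 1/3.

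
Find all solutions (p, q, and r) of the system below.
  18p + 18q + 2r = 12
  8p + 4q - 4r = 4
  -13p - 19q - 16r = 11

p = -3, q = 4, r = -3

Row-reduce the augmented matrix:
R1 ← R1 / (18).
R2 ← R2 − 8·R1.
R3 ← R3 + 13·R1.
R2 ← R2 / (-4).
R1 ← R1 − 1·R2.
R3 ← R3 + 6·R2.
R3 ← R3 / (-65/9).
R1 ← R1 + 10/9·R3.
R2 ← R2 − 11/9·R3.
Reading off the reduced rows gives p = -3, q = 4, r = -3.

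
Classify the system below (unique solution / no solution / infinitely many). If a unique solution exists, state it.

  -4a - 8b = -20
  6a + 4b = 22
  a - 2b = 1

Row-reduce the augmented matrix:
R1 ← R1 / (-4).
R2 ← R2 − 6·R1.
R3 ← R3 − 1·R1.
R2 ← R2 / (-8).
R1 ← R1 − 2·R2.
R3 ← R3 + 4·R2.
R3 reduces to 0 = 0, so the extra equation is consistent.
Reading off the reduced rows gives a = 3, b = 1.

a = 3, b = 1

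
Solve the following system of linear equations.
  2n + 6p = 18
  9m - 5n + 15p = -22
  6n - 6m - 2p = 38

Row-reduce:
Swap R1 and R2.
R1 ← R1 / (9).
R3 ← R3 + 6·R1.
R2 ← R2 / (2).
R1 ← R1 + 5/9·R2.
R3 ← R3 − 8/3·R2.
Row 3 reduces to 0 = -2/3, a contradiction. The system is inconsistent.

no solution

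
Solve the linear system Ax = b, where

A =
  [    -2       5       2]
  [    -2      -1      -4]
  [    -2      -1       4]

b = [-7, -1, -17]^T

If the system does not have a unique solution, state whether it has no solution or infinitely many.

x_1 = 4, x_2 = 1, x_3 = -2

Row-reduce the augmented matrix:
R1 ← R1 / (-2).
R2 ← R2 + 2·R1.
R3 ← R3 + 2·R1.
R2 ← R2 / (-6).
R1 ← R1 + 5/2·R2.
R3 ← R3 + 6·R2.
R3 ← R3 / (8).
R1 ← R1 − 3/2·R3.
R2 ← R2 − 1·R3.
Reading off the reduced rows gives x_1 = 4, x_2 = 1, x_3 = -2.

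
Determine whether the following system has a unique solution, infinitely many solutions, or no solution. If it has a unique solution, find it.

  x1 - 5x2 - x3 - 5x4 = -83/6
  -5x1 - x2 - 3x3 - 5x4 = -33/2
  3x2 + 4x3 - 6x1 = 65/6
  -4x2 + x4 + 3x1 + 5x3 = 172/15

x1 = 0, x2 = 1/2, x3 = 7/3, x4 = 9/5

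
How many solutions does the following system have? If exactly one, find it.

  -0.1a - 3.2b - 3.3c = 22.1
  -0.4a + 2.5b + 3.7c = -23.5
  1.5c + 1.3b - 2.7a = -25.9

Row-reduce the augmented matrix:
R1 ← R1 / (-1/10).
R2 ← R2 + 2/5·R1.
R3 ← R3 + 27/10·R1.
R2 ← R2 / (153/10).
R1 ← R1 − 32·R2.
R3 ← R3 − 877/10·R2.
R3 ← R3 / (-1919/306).
R1 ← R1 + 359/153·R3.
R2 ← R2 − 169/153·R3.
Reading off the reduced rows gives a = 6, b = -4, c = -3.

a = 6, b = -4, c = -3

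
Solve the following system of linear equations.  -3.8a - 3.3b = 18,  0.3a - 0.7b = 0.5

a = -3, b = -2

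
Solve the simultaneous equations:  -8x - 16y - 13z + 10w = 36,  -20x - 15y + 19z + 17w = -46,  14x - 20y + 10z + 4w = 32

infinitely many solutions

Row-reduce:
R1 ← R1 / (-8).
R2 ← R2 + 20·R1.
R3 ← R3 − 14·R1.
R2 ← R2 / (25).
R1 ← R1 − 2·R2.
R3 ← R3 + 48·R2.
R3 ← R3 / (8613/100).
R1 ← R1 + 499/200·R3.
R2 ← R2 − 103/50·R3.
Rank is 3 with 4 unknowns, leaving w free.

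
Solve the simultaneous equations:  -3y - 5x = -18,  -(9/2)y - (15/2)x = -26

Row-reduce:
R1 ← R1 / (-5).
R2 ← R2 + 15/2·R1.
Row 2 reduces to 0 = 1, a contradiction. The system is inconsistent.

no solution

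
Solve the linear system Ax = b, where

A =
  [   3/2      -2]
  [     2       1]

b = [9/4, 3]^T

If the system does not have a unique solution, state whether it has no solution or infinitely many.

x_1 = 3/2, x_2 = 0

From equation 2: x_2 = 3 − 2·x_1.
Substitute into equation 1 and solve: x_1 = 3/2.
Then x_2 = 0.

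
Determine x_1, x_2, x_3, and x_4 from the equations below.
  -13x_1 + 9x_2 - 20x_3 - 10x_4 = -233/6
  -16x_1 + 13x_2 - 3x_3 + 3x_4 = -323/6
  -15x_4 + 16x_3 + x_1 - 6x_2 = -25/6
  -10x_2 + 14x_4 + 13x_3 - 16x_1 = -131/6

x_1 = 7/3, x_2 = -3/2, x_3 = -1/2, x_4 = 1/2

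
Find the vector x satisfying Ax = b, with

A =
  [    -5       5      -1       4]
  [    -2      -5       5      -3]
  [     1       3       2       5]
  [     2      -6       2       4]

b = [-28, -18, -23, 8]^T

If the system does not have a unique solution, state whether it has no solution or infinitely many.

x_1 = 3, x_2 = -3, x_3 = -6, x_4 = -1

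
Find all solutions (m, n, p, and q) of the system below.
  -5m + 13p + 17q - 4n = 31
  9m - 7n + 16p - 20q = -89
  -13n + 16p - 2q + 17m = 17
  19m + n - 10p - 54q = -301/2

Row-reduce:
R1 ← R1 / (-5).
R2 ← R2 − 9·R1.
R3 ← R3 − 17·R1.
R4 ← R4 − 19·R1.
R2 ← R2 / (-71/5).
R1 ← R1 − 4/5·R2.
R3 ← R3 + 133/5·R2.
R4 ← R4 + 71/5·R2.
R3 ← R3 / (-966/71).
R1 ← R1 + 27/71·R3.
R2 ← R2 + 197/71·R3.
Row 4 reduces to 0 = 1/2, a contradiction. The system is inconsistent.

no solution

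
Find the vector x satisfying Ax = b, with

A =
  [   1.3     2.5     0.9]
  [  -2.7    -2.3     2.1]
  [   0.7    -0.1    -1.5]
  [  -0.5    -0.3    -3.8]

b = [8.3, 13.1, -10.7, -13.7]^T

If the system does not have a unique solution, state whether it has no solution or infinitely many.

x_1 = -6, x_2 = 5, x_3 = 4

Row-reduce the augmented matrix:
R1 ← R1 / (13/10).
R2 ← R2 + 27/10·R1.
R3 ← R3 − 7/10·R1.
R4 ← R4 + 1/2·R1.
R2 ← R2 / (188/65).
R1 ← R1 − 25/13·R2.
R3 ← R3 + 94/65·R2.
R4 ← R4 − 43/65·R2.
Swap R3 and R4.
R3 ← R3 / (-205/47).
R1 ← R1 + 183/94·R3.
R2 ← R2 − 129/94·R3.
R4 reduces to 0 = 0, so the extra equation is consistent.
Reading off the reduced rows gives x_1 = -6, x_2 = 5, x_3 = 4.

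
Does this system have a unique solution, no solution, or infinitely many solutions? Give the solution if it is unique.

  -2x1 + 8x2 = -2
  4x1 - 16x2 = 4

infinitely many solutions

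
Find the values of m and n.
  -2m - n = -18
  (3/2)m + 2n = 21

m = 6, n = 6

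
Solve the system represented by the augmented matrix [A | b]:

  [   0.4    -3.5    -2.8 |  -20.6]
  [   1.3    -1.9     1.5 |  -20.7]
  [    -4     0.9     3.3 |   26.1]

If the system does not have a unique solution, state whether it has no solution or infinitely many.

Row-reduce the augmented matrix:
R1 ← R1 / (2/5).
R2 ← R2 − 13/10·R1.
R3 ← R3 + 4·R1.
R2 ← R2 / (379/40).
R1 ← R1 + 35/4·R2.
R3 ← R3 + 341/10·R2.
R3 ← R3 / (50971/3790).
R1 ← R1 − 1057/379·R3.
R2 ← R2 − 424/379·R3.
Reading off the reduced rows gives x_1 = -6, x_2 = 6, x_3 = -1.

x_1 = -6, x_2 = 6, x_3 = -1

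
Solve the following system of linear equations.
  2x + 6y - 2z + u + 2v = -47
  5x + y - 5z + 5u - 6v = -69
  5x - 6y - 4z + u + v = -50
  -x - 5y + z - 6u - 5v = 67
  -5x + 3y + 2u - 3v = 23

Row-reduce the augmented matrix:
R1 ← R1 / (2).
R2 ← R2 − 5·R1.
R3 ← R3 − 5·R1.
R4 ← R4 + 1·R1.
R5 ← R5 + 5·R1.
R2 ← R2 / (-14).
R1 ← R1 − 3·R2.
R3 ← R3 + 21·R2.
R4 ← R4 + 2·R2.
R5 ← R5 − 18·R2.
R1 ← R1 + 1·R3.
R5 ← R5 + 5·R3.
R4 ← R4 / (-41/7).
R1 ← R1 + 59/14·R4.
R2 ← R2 + 5/28·R4.
R3 ← R3 + 21/4·R4.
R5 ← R5 + 519/28·R4.
R5 ← R5 / (9519/164).
R1 ← R1 − 1057/82·R5.
R2 ← R2 − 141/164·R5.
R3 ← R3 − 2407/164·R5.
R4 ← R4 − 17/41·R5.
Reading off the reduced rows gives x = -6, y = -2, z = 6, u = -5, v = -3.

x = -6, y = -2, z = 6, u = -5, v = -3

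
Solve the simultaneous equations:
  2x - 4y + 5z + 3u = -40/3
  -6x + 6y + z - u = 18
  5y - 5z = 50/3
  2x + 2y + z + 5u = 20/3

x = -1, y = 7/3, z = -1, u = 1

Row-reduce the augmented matrix:
R1 ← R1 / (2).
R2 ← R2 + 6·R1.
R4 ← R4 − 2·R1.
R2 ← R2 / (-6).
R1 ← R1 + 2·R2.
R3 ← R3 − 5·R2.
R4 ← R4 − 6·R2.
R3 ← R3 / (25/3).
R1 ← R1 + 17/6·R3.
R2 ← R2 + 8/3·R3.
R4 ← R4 − 12·R3.
R4 ← R4 / (2/5).
R1 ← R1 − 11/10·R4.
R2 ← R2 − 4/5·R4.
R3 ← R3 − 4/5·R4.
Reading off the reduced rows gives x = -1, y = 7/3, z = -1, u = 1.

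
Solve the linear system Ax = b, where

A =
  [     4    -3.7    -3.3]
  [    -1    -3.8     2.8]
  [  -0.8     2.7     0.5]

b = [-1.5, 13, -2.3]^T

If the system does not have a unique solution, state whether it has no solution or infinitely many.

Row-reduce the augmented matrix:
R1 ← R1 / (4).
R2 ← R2 + 1·R1.
R3 ← R3 + 4/5·R1.
R2 ← R2 / (-189/40).
R1 ← R1 + 37/40·R2.
R3 ← R3 − 49/25·R2.
R3 ← R3 / (89/135).
R1 ← R1 + 229/189·R3.
R2 ← R2 + 79/189·R3.
Reading off the reduced rows gives x_1 = 2, x_2 = -1, x_3 = 4.

x_1 = 2, x_2 = -1, x_3 = 4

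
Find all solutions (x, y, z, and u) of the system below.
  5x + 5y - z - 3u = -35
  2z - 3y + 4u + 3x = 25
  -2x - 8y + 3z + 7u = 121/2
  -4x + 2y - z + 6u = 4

no solution

Row-reduce:
R1 ← R1 / (5).
R2 ← R2 − 3·R1.
R3 ← R3 + 2·R1.
R4 ← R4 + 4·R1.
R2 ← R2 / (-6).
R1 ← R1 − 1·R2.
R3 ← R3 + 6·R2.
R4 ← R4 − 6·R2.
Swap R3 and R4.
R3 ← R3 / (4/5).
R1 ← R1 − 7/30·R3.
R2 ← R2 + 13/30·R3.
Row 4 reduces to 0 = 1/2, a contradiction. The system is inconsistent.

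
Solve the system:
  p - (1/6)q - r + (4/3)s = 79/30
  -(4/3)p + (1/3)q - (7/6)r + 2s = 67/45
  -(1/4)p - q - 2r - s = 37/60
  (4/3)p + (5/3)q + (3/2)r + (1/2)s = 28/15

p = 1, q = 7/5, r = -4/3, s = 2/5

Row-reduce the augmented matrix:
R2 ← R2 + 4/3·R1.
R3 ← R3 + 1/4·R1.
R4 ← R4 − 4/3·R1.
R2 ← R2 / (1/9).
R1 ← R1 + 1/6·R2.
R3 ← R3 + 25/24·R2.
R4 ← R4 − 17/9·R2.
R3 ← R3 / (-411/16).
R1 ← R1 + 19/4·R3.
R2 ← R2 + 45/2·R3.
R4 ← R4 − 136/3·R3.
R4 ← R4 / (-10291/2466).
R1 ← R1 − 236/411·R4.
R2 ← R2 − 488/137·R4.
R3 ← R3 + 556/411·R4.
Reading off the reduced rows gives p = 1, q = 7/5, r = -4/3, s = 2/5.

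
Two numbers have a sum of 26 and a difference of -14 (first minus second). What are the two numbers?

first number: 6, second number: 20

Let x = first number, y = second number.
  x + y = 26
  x - y = -14
Row-reduce the augmented matrix:
R2 ← R2 − 1·R1.
R2 ← R2 / (-2).
R1 ← R1 − 1·R2.
Reading off the reduced rows gives x = 6, y = 20.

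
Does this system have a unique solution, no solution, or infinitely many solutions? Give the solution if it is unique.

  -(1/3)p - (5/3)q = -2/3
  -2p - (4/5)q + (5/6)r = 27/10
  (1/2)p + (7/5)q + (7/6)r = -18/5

Row-reduce the augmented matrix:
R1 ← R1 / (-1/3).
R2 ← R2 + 2·R1.
R3 ← R3 − 1/2·R1.
R2 ← R2 / (46/5).
R1 ← R1 − 5·R2.
R3 ← R3 + 11/10·R2.
R3 ← R3 / (233/184).
R1 ← R1 + 125/276·R3.
R2 ← R2 − 25/276·R3.
Reading off the reduced rows gives p = -3, q = 1, r = -3.

p = -3, q = 1, r = -3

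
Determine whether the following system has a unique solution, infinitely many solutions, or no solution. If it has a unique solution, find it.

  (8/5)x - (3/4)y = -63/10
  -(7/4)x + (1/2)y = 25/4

x = -3, y = 2

Row-reduce the augmented matrix:
R1 ← R1 / (8/5).
R2 ← R2 + 7/4·R1.
R2 ← R2 / (-41/128).
R1 ← R1 + 15/32·R2.
Reading off the reduced rows gives x = -3, y = 2.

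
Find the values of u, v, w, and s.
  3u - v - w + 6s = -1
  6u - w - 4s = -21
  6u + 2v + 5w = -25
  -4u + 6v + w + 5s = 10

Row-reduce the augmented matrix:
R1 ← R1 / (3).
R2 ← R2 − 6·R1.
R3 ← R3 − 6·R1.
R4 ← R4 + 4·R1.
R2 ← R2 / (2).
R1 ← R1 + 1/3·R2.
R3 ← R3 − 4·R2.
R4 ← R4 − 14/3·R2.
R3 ← R3 / (5).
R1 ← R1 + 1/6·R3.
R2 ← R2 − 1/2·R3.
R4 ← R4 + 8/3·R3.
R4 ← R4 / (61).
R2 ← R2 + 10·R4.
R3 ← R3 − 4·R4.
Reading off the reduced rows gives u = -3, v = -1, w = -1, s = 1.

u = -3, v = -1, w = -1, s = 1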